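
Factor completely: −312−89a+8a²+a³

(a+13)(a+3)(a−8)

By the rational root theorem, a = −3 is a root, giving the factor (a+3) and quotient a²+5a−104.
The remaining quadratic factors as (a+13)(a−8).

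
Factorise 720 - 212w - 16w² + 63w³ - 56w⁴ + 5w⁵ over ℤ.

(5w + 9)(w - 10)(w - 2)(w² - w + 4)

By the rational root theorem, w = 10 is a root, giving the factor (w - 10) and quotient 5w⁴ - 6w³ + 3w² + 14w - 72.
Then w = -9/5 is a root, so (5w + 9) divides it; the quotient is w³ - 3w² + 6w - 8.
Next, w = 2 is a root, giving the factor (w - 2) and quotient w² - w + 4.
The quadratic w² - w + 4 has discriminant -15 < 0 and is irreducible over ℤ.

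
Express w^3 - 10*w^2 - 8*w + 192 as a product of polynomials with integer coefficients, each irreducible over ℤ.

By the rational root theorem, w = 8 is a root, so (w - 8) divides it; the quotient is w^2 - 2*w - 24.
The remaining quadratic factors as (w + 4)(w - 6).

(w + 4)*(w - 6)*(w - 8)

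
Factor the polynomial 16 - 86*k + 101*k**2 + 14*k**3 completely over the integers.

(2*k - 1)*(7*k - 2)*(k + 8)

Trying the rational-root candidates, k = 1/2 is a root, so (2*k - 1) is a factor; dividing leaves 7*k**2 + 54*k - 16.
The remaining quadratic factors as (k + 8)(7*k - 2).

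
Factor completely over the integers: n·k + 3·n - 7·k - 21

(k + 3)·(n - 7)

Group as (n·k + 3·n) + (-7·k - 21) = n·(k + 3) - 7·(k + 3).
Both groups share the factor (k + 3).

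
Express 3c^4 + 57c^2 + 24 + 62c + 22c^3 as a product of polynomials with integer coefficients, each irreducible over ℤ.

Trying the rational-root candidates, c = −2 is a root, giving the factor (c + 2) and quotient 3c^3 + 16c^2 + 25c + 12.
Next, c = −3 is a root, so (c + 3) divides it; the quotient is 3c^2 + 7c + 4.
The remaining quadratic factors as (3c + 4)(c + 1).

(3c + 4)(c + 1)(c + 2)(c + 3)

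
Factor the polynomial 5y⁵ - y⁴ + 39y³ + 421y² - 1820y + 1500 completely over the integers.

Testing divisors of the constant over divisors of the leading coefficient, y = 2 is a root, so (y - 2) divides it; the quotient is 5y⁴ + 9y³ + 57y² + 535y - 750.
Next, y = 6/5 is a root, so (5y - 6) is a factor; dividing leaves y³ + 3y² + 15y + 125.
Next, y = -5 is a root, so (y + 5) is a factor; dividing leaves y² - 2y + 25.
The quadratic y² - 2y + 25 has discriminant -96 < 0 and is irreducible over ℤ.

(5y - 6)(y + 5)(y - 2)(y² - 2y + 25)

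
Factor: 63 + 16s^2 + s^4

(s^2 + 7)(s^2 + 9)

Substitute u = s^2 to get a quadratic in u, then factor.
s^2 + 7 is irreducible over ℤ (always positive, so no real roots).
s^2 + 9 is irreducible over ℤ (sum of squares).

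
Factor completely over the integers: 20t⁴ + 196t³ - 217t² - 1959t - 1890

Among the possible rational roots, t = 7/2 is a root, so (2t - 7) is a factor; dividing leaves 10t³ + 133t² + 357t + 270.
Next, t = -9/5 is a root, so (5t + 9) is a factor; dividing leaves 2t² + 23t + 30.
The remaining quadratic factors as (t + 10)(2t + 3).

(2t + 3)(2t - 7)(5t + 9)(t + 10)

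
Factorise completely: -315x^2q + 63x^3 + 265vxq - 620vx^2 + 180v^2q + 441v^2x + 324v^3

Group: 9v(36v^2 + 77vx + 20vq - 9x^2 + 45xq) - 7x(36v^2 + 77vx + 20vq - 9x^2 + 45xq); both groups contain (36v^2 + 77vx + 20vq - 9x^2 + 45xq), so (9v - 7x) is a factor with cofactor 36v^2 + 77vx + 20vq - 9x^2 + 45xq.
The cofactor groups again: 36v^2 + 77vx + 20vq - 9x^2 + 45xq = 9v(4v + 9x) + (-x + 5q)(4v + 9x); both groups contain (4v + 9x), giving (9v - x + 5q)(4v + 9x).

(4v + 9x)(9v - x + 5q)(9v - 7x)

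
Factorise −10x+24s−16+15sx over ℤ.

Group as (15sx+24s) + (−10x−16) = 3s(5x+8) − 2(5x+8).
Both groups share the factor (5x+8).

(3s−2)(5x+8)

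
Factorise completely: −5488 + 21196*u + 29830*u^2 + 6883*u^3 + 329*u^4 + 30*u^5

Testing divisors of the constant over divisors of the leading coefficient, u = 1/5 is a root, so (5*u − 1) is a factor; dividing leaves 6*u^4 + 67*u^3 + 1390*u^2 + 6244*u + 5488.
Next, u = −7/6 is a root, so (6*u + 7) is a factor; dividing leaves u^3 + 10*u^2 + 220*u + 784.
Continuing, u = −4 is a root, so (u + 4) divides it; the quotient is u^2 + 6*u + 196.
The quadratic u^2 + 6*u + 196 has discriminant −748 < 0 and is irreducible over ℤ.

(5*u − 1)*(6*u + 7)*(u + 4)*(u^2 + 6*u + 196)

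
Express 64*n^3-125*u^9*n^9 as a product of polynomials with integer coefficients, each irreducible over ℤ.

Every term has a factor of n^3; factoring it out leaves -125*u^9*n^6+64.
Recognize a difference of cubes with the parts 4 and 5*u^3*n^2.

-n^3*(5*u^3*n^2-4)*(25*u^6*n^4+20*u^3*n^2+16)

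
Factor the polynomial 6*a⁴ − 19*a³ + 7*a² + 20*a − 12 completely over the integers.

Among the possible rational roots, a = 2 is a root, giving the factor (a − 2) and quotient 6*a³ − 7*a² − 7*a + 6.
Next, a = −1 is a root, so (a + 1) divides it; the quotient is 6*a² − 13*a + 6.
The remaining quadratic factors as (2*a − 3)(3*a − 2).

(2*a − 3)*(3*a − 2)*(a + 1)*(a − 2)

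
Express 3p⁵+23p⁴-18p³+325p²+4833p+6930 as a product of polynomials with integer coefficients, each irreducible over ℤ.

Trying the rational-root candidates, p = -7 is a root, so (p+7) is a factor; dividing leaves 3p⁴+2p³-32p²+549p+990.
Next, p = -6 is a root, giving the factor (p+6) and quotient 3p³-16p²+64p+165.
Continuing, p = -5/3 is a root, so (3p+5) is a factor; dividing leaves p²-7p+33.
The quadratic p²-7p+33 has discriminant -83 < 0 and is irreducible over ℤ.

(3p+5)(p+6)(p+7)(p²-7p+33)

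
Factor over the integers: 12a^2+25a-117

Need a pair with product 12·(-117) = -1404 and sum 25: that's 52 and -27.
Split the middle term: 12a^2+52a - 27a-117 = 4a(3a+13) - 9(3a+13).

(3a+13)(4a-9)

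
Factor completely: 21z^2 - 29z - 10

Need a pair with product 21·(-10) = -210 and sum -29: that's 6 and -35.
Split the middle term: 21z^2 + 6z - 35z - 10 = 3z(7z + 2) - 5(7z + 2).

(3z - 5)(7z + 2)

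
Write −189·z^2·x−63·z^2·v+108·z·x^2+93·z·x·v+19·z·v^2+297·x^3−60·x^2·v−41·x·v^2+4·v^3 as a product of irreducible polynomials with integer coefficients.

−(9·z+9·x−4·v)·(3·x+v)·(7·z−11·x+v)

Group: 9·z·(−21·z·x−7·z·v+33·x^2+8·x·v−v^2) + (9·x−4·v)·(−21·z·x−7·z·v+33·x^2+8·x·v−v^2); both groups contain (−21·z·x−7·z·v+33·x^2+8·x·v−v^2), so (9·z+9·x−4·v) is a factor with cofactor −21·z·x−7·z·v+33·x^2+8·x·v−v^2.
The cofactor groups again: −21·z·x−7·z·v+33·x^2+8·x·v−v^2 = −3·x·(7·z−11·x+v) − v·(7·z−11·x+v); both groups contain (7·z−11·x+v), giving −(3·x+v)·(7·z−11·x+v).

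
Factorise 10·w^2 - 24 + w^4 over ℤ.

(w^2 + 12)·(w^2 - 2)

Substitute u = w^2 to get a quadratic in u, then factor.
w^2 + 12 is irreducible over ℤ (always positive, so no real roots).
w^2 - 2 is irreducible over ℤ (2 is not a perfect square).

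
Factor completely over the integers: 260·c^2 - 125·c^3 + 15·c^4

Pull out the common factor 5·c^2, then factor the remaining trinomial.

5·c^2·(3·c - 13)·(c - 4)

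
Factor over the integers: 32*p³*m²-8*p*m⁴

8*m²*p*(2*p-m)*(2*p+m)

Every term has a factor of 8*p*m². Then 4*p²-m² = (2*p)² − (m)².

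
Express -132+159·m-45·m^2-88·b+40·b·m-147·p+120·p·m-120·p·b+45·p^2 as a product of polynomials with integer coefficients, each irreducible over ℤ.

Group: 3·p·(15·p-5·m+11) + (-8·b+9·m-12)·(15·p-5·m+11); both groups contain (15·p-5·m+11).

(15·p-5·m+11)·(3·p-8·b+9·m-12)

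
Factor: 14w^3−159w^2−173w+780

Testing divisors of the constant over divisors of the leading coefficient, w = 13/7 is a root, so (7w−13) divides it; the quotient is 2w^2−19w−60.
The remaining quadratic factors as (2w+5)(w−12).

(2w+5)(7w−13)(w−12)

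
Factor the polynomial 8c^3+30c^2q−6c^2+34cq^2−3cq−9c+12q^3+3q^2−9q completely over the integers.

Group: c(8c^2+22cq−6c+12q^2+3q−9) + q(8c^2+22cq−6c+12q^2+3q−9); both groups contain (8c^2+22cq−6c+12q^2+3q−9), so (c+q) is a factor with cofactor 8c^2+22cq−6c+12q^2+3q−9.
The cofactor groups again: 8c^2+22cq−6c+12q^2+3q−9 = 4c(2c+4q−3) + (3q+3)(2c+4q−3); both groups contain (2c+4q−3), giving (4c+3q+3)(2c+4q−3).

(2c+4q−3)(4c+3q+3)(c+q)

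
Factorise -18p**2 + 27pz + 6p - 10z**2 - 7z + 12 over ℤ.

Group: -3p(6p - 5z + 4) + (2z + 3)(6p - 5z + 4); both groups contain (6p - 5z + 4).

-(3p - 2z - 3)(6p - 5z + 4)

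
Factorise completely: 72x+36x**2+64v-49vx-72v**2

Group: -8v(9v-4x-8) - 9x(9v-4x-8); both groups contain (9v-4x-8).

-(8v+9x)(9v-4x-8)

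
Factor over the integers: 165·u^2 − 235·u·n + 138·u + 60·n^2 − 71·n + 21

(11·u − 12·n + 7)·(15·u − 5·n + 3)

Group: 15·u·(11·u − 12·n + 7) + (−5·n + 3)·(11·u − 12·n + 7); both groups contain (11·u − 12·n + 7).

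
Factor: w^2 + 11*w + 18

(w + 2)*(w + 9)

Two integers with product 18 and sum 11 are 9 and 2.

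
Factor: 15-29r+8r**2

(8r-5)(r-3)

Need a pair with product 8·15 = 120 and sum -29: that's -5 and -24.
Split the middle term: 8r**2-5r - 24r+15 = r(8r-5) - 3(8r-5).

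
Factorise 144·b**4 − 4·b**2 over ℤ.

4·b**2·(6·b + 1)·(6·b − 1)

Every term has a factor of 4·b**2. Then 36·b**2 − 1 = (6·b)² − (1)².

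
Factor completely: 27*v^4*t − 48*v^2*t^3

Every term has a factor of 3*v^2*t. Then 9*v^2 − 16*t^2 = (3*v)² − (4*t)².

3*t*v^2*(3*v − 4*t)*(3*v + 4*t)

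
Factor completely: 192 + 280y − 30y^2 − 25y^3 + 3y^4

(3y + 2)(y + 3)(y − 4)(y − 8)

Among the possible rational roots, y = −2/3 is a root, so (3y + 2) divides it; the quotient is y^3 − 9y^2 − 4y + 96.
Next, y = −3 is a root, so (y + 3) divides it; the quotient is y^2 − 12y + 32.
The remaining quadratic factors as (y − 4)(y − 8).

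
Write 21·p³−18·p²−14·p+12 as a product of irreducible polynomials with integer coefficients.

(7·p−6)·(3·p²−2)

Group as (21·p³−14·p) + (−18·p²+12) = 7·p·(3·p²−2) − 6·(3·p²−2).
Both groups share the factor (3·p²−2).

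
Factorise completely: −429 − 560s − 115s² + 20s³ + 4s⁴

(2s + 13)(2s − 11)(s + 1)(s + 3)

Testing divisors of the constant over divisors of the leading coefficient, s = −13/2 is a root, giving the factor (2s + 13) and quotient 2s³ − 3s² − 38s − 33.
Continuing, s = 11/2 is a root, so (2s − 11) divides it; the quotient is s² + 4s + 3.
The remaining quadratic factors as (s + 3)(s + 1).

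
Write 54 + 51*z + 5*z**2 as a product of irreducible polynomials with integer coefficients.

Need a pair with product 5·54 = 270 and sum 51: that's 6 and 45.
Split the middle term: 5*z**2 + 6*z + 45*z + 54 = z*(5*z + 6) + 9*(5*z + 6).

(5*z + 6)*(z + 9)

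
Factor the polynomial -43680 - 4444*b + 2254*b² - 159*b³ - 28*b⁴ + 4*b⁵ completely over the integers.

Among the possible rational roots, b = -15/2 is a root, so (2*b + 15) is a factor; dividing leaves 2*b⁴ - 29*b³ + 138*b² + 92*b - 2912.
Next, b = 8 is a root, so (b - 8) is a factor; dividing leaves 2*b³ - 13*b² + 34*b + 364.
Next, b = -7/2 is a root, giving the factor (2*b + 7) and quotient b² - 10*b + 52.
The quadratic b² - 10*b + 52 has discriminant -108 < 0 and is irreducible over ℤ.

(2*b + 15)*(2*b + 7)*(b - 8)*(b² - 10*b + 52)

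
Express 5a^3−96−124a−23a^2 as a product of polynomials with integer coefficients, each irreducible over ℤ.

(5a+12)(a+1)(a−8)

Among the possible rational roots, a = −1 is a root, so (a+1) divides it; the quotient is 5a^2−28a−96.
The remaining quadratic factors as (a−8)(5a+12).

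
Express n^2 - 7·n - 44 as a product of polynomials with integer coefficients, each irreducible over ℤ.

Two integers with product -44 and sum -7 are -11 and 4.

(n + 4)·(n - 11)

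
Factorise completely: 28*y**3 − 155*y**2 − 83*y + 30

(4*y − 1)*(7*y + 5)*(y − 6)

Trying the rational-root candidates, y = 6 is a root, giving the factor (y − 6) and quotient 28*y**2 + 13*y − 5.
The remaining quadratic factors as (7*y + 5)(4*y − 1).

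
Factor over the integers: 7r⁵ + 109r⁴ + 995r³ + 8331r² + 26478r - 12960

Among the possible rational roots, r = -9 is a root, so (r + 9) divides it; the quotient is 7r⁴ + 46r³ + 581r² + 3102r - 1440.
Then r = 3/7 is a root, so (7r - 3) is a factor; dividing leaves r³ + 7r² + 86r + 480.
Continuing, r = -6 is a root, giving the factor (r + 6) and quotient r² + r + 80.
The quadratic r² + r + 80 has discriminant -319 < 0 and is irreducible over ℤ.

(7r - 3)(r + 6)(r + 9)(r² + r + 80)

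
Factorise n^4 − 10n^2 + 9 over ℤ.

Among the possible rational roots, n = −1 is a root, giving the factor (n + 1) and quotient n^3 − n^2 − 9n + 9.
Continuing, n = −3 is a root, so (n + 3) is a factor; dividing leaves n^2 − 4n + 3.
The remaining quadratic factors as (n − 3)(n − 1).

(n + 1)(n + 3)(n − 1)(n − 3)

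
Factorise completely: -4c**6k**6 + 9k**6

Every term has a factor of k**6; factoring it out leaves -4c**6 + 9.
Recognize a difference of squares with the parts 3 and 2c**3.

-k**6(2c**3 + 3)(2c**3 - 3)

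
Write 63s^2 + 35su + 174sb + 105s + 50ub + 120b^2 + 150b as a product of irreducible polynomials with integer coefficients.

(7s + 10b)(9s + 5u + 12b + 15)

Group: 7s(9s + 5u + 12b + 15) + 10b(9s + 5u + 12b + 15); both groups contain (9s + 5u + 12b + 15).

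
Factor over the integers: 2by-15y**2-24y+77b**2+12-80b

Group: 11b(7b-3y-6) + (5y-2)(7b-3y-6); both groups contain (7b-3y-6).

(11b+5y-2)(7b-3y-6)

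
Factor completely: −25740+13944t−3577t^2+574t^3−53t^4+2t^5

(2t−13)(t−10)(t−6)(t^2−4t+33)

Testing divisors of the constant over divisors of the leading coefficient, t = 6 is a root, so (t−6) is a factor; dividing leaves 2t^4−41t^3+328t^2−1609t+4290.
Then t = 13/2 is a root, so (2t−13) divides it; the quotient is t^3−14t^2+73t−330.
Then t = 10 is a root, so (t−10) divides it; the quotient is t^2−4t+33.
The quadratic t^2−4t+33 has discriminant −116 < 0 and is irreducible over ℤ.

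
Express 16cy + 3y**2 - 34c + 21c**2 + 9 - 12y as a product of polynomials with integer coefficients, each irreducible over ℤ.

(3c + y - 1)(7c + 3y - 9)

Group: 3c(7c + 3y - 9) + (y - 1)(7c + 3y - 9); both groups contain (7c + 3y - 9).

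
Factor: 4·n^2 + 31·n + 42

Need a pair with product 4·42 = 168 and sum 31: that's 7 and 24.
Split the middle term: 4·n^2 + 7·n + 24·n + 42 = n·(4·n + 7) + 6·(4·n + 7).

(4·n + 7)·(n + 6)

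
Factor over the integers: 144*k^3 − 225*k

Every term has a factor of 9*k. Then 16*k^2 − 25 = (4*k)² − (5)².

9*k*(4*k + 5)*(4*k − 5)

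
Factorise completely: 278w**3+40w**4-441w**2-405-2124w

Testing divisors of the constant over divisors of the leading coefficient, w = -15/2 is a root, so (2w+15) is a factor; dividing leaves 20w**3-11w**2-138w-27.
Next, w = 3 is a root, giving the factor (w-3) and quotient 20w**2+49w+9.
The remaining quadratic factors as (5w+1)(4w+9).

(2w+15)(4w+9)(5w+1)(w-3)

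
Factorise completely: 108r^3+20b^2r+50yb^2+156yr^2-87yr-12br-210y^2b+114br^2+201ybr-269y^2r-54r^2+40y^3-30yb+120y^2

(8y-2b-9r)(y-5b-6r+3)(5y+2r)

Group: 5y(8y^2-42yb-57yr+24y+10b^2+57br-6b+54r^2-27r) + 2r(8y^2-42yb-57yr+24y+10b^2+57br-6b+54r^2-27r); both groups contain (8y^2-42yb-57yr+24y+10b^2+57br-6b+54r^2-27r), so (5y+2r) is a factor with cofactor 8y^2-42yb-57yr+24y+10b^2+57br-6b+54r^2-27r.
The cofactor groups again: 8y^2-42yb-57yr+24y+10b^2+57br-6b+54r^2-27r = y(8y-2b-9r) + (-5b-6r+3)(8y-2b-9r); both groups contain (8y-2b-9r), giving (y-5b-6r+3)(8y-2b-9r).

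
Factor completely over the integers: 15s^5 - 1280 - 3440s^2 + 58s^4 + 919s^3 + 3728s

Testing divisors of the constant over divisors of the leading coefficient, s = 4/5 is a root, so (5s - 4) is a factor; dividing leaves 3s^4 + 14s^3 + 195s^2 - 532s + 320.
Continuing, s = 4/3 is a root, giving the factor (3s - 4) and quotient s^3 + 6s^2 + 73s - 80.
Next, s = 1 is a root, so (s - 1) is a factor; dividing leaves s^2 + 7s + 80.
The quadratic s^2 + 7s + 80 has discriminant -271 < 0 and is irreducible over ℤ.

(3s - 4)(5s - 4)(s - 1)(s^2 + 7s + 80)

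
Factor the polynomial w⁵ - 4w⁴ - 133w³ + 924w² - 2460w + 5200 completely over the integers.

(w + 13)(w - 10)(w - 5)(w² - 2w + 8)

By the rational root theorem, w = 5 is a root, so (w - 5) divides it; the quotient is w⁴ + w³ - 128w² + 284w - 1040.
Next, w = -13 is a root, so (w + 13) divides it; the quotient is w³ - 12w² + 28w - 80.
Then w = 10 is a root, so (w - 10) divides it; the quotient is w² - 2w + 8.
The quadratic w² - 2w + 8 has discriminant -28 < 0 and is irreducible over ℤ.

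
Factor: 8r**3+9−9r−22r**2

(2r−1)(4r+3)(r−3)

Among the possible rational roots, r = 1/2 is a root, so (2r−1) divides it; the quotient is 4r**2−9r−9.
The remaining quadratic factors as (4r+3)(r−3).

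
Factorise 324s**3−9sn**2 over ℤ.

9s(6s−n)(6s+n)

Factor out 9s, leaving 36s**2−n**2, which is a difference of two squares.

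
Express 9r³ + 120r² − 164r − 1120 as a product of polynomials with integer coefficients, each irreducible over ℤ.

By the rational root theorem, r = −14 is a root, so (r + 14) divides it; the quotient is 9r² − 6r − 80.
The remaining quadratic factors as (3r + 8)(3r − 10).

(3r + 8)(3r − 10)(r + 14)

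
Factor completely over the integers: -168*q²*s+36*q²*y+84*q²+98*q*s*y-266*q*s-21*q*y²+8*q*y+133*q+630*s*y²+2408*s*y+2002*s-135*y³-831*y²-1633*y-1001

-(14*s-3*y-7)*(3*q+5*y+13)*(4*q-9*y-11)

Group: 4*q*(-42*q*s+9*q*y+21*q-70*s*y-182*s+15*y²+74*y+91) + (-9*y-11)*(-42*q*s+9*q*y+21*q-70*s*y-182*s+15*y²+74*y+91); both groups contain (-42*q*s+9*q*y+21*q-70*s*y-182*s+15*y²+74*y+91), so (4*q-9*y-11) is a factor with cofactor -42*q*s+9*q*y+21*q-70*s*y-182*s+15*y²+74*y+91.
The cofactor groups again: -42*q*s+9*q*y+21*q-70*s*y-182*s+15*y²+74*y+91 = -3*q*(14*s-3*y-7) + (-5*y-13)*(14*s-3*y-7); both groups contain (14*s-3*y-7), giving -(3*q+5*y+13)*(14*s-3*y-7).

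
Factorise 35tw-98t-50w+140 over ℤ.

(5w-14)(7t-10)

Group as (35tw-98t) + (-50w+140) = 7t(5w-14) - 10(5w-14).
Both groups share the factor (5w-14).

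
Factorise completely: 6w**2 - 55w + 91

Need a pair with product 6·91 = 546 and sum -55: that's -42 and -13.
Split the middle term: 6w**2 - 42w - 13w + 91 = 6w(w - 7) - 13(w - 7).

(6w - 13)(w - 7)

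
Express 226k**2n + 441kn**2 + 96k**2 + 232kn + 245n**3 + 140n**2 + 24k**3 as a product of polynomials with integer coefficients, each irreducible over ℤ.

(4k + 5n)(6k + 7n)(k + 7n + 4)

Group: 4k(6k**2 + 49kn + 24k + 49n**2 + 28n) + 5n(6k**2 + 49kn + 24k + 49n**2 + 28n); both groups contain (6k**2 + 49kn + 24k + 49n**2 + 28n), so (4k + 5n) is a factor with cofactor 6k**2 + 49kn + 24k + 49n**2 + 28n.
The cofactor groups again: 6k**2 + 49kn + 24k + 49n**2 + 28n = 6k(k + 7n + 4) + 7n(k + 7n + 4); both groups contain (k + 7n + 4), giving (6k + 7n)(k + 7n + 4).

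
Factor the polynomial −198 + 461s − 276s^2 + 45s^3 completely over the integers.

(3s − 11)(3s − 2)(5s − 9)

Trying the rational-root candidates, s = 11/3 is a root, giving the factor (3s − 11) and quotient 15s^2 − 37s + 18.
The remaining quadratic factors as (5s − 9)(3s − 2).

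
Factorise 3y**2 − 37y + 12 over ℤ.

(3y − 1)(y − 12)

Need a pair with product 3·12 = 36 and sum −37: that's −1 and −36.
Split the middle term: 3y**2 − y − 36y + 12 = y(3y − 1) − 12(3y − 1).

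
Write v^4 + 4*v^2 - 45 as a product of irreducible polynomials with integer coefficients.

Substitute u = v^2 to get a quadratic in u, then factor.
v^2 + 9 is irreducible over ℤ (sum of squares).
v^2 - 5 is irreducible over ℤ (5 is not a perfect square).

(v^2 + 9)*(v^2 - 5)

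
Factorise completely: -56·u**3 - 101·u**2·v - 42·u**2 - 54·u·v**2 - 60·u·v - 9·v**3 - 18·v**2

Group: u·(-56·u**2 - 45·u·v - 42·u - 9·v**2 - 18·v) + v·(-56·u**2 - 45·u·v - 42·u - 9·v**2 - 18·v); both groups contain (-56·u**2 - 45·u·v - 42·u - 9·v**2 - 18·v), so (u + v) is a factor with cofactor -56·u**2 - 45·u·v - 42·u - 9·v**2 - 18·v.
The cofactor groups again: -56·u**2 - 45·u·v - 42·u - 9·v**2 - 18·v = -7·u·(8·u + 3·v + 6) - 3·v·(8·u + 3·v + 6); both groups contain (8·u + 3·v + 6), giving -(7·u + 3·v)·(8·u + 3·v + 6).

-(7·u + 3·v)·(8·u + 3·v + 6)·(u + v)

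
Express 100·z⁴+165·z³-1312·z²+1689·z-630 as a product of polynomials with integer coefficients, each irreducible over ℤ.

(4·z-3)·(5·z-6)·(5·z-7)·(z+5)

Trying the rational-root candidates, z = 3/4 is a root, so (4·z-3) divides it; the quotient is 25·z³+60·z²-283·z+210.
Continuing, z = 6/5 is a root, so (5·z-6) divides it; the quotient is 5·z²+18·z-35.
The remaining quadratic factors as (5·z-7)(z+5).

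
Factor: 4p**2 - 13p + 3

Need a pair with product 4·3 = 12 and sum -13: that's -1 and -12.
Split the middle term: 4p**2 - p - 12p + 3 = p(4p - 1) - 3(4p - 1).

(4p - 1)(p - 3)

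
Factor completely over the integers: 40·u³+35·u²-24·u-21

(8·u+7)·(5·u²-3)

Group as (40·u³-24·u) + (35·u²-21) = 8·u·(5·u²-3) + 7·(5·u²-3).
Both groups share the factor (5·u²-3).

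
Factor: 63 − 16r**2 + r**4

Substitute u = r**2 to get a quadratic in u, then factor.
r**2 − 7 is irreducible over ℤ (7 is not a perfect square).
r**2 − 9 is a difference of squares.

(r + 3)(r − 3)(r**2 − 7)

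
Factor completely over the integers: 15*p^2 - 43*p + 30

Need a pair with product 15·30 = 450 and sum -43: that's -25 and -18.
Split the middle term: 15*p^2 - 25*p - 18*p + 30 = 5*p*(3*p - 5) - 6*(3*p - 5).

(3*p - 5)*(5*p - 6)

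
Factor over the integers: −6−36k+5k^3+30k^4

(6k+1)(5k^3−6)

Group as (30k^4−36k) + (5k^3−6) = 6k(5k^3−6) + (5k^3−6).
Both groups share the factor (5k^3−6).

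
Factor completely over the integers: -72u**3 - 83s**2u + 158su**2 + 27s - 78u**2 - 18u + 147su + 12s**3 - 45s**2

(3s - 2u)(4s - 9u - 3)(s - 4u - 3)

Group: 4s(3s**2 - 14su - 9s + 8u**2 + 6u) + (-9u - 3)(3s**2 - 14su - 9s + 8u**2 + 6u); both groups contain (3s**2 - 14su - 9s + 8u**2 + 6u), so (4s - 9u - 3) is a factor with cofactor 3s**2 - 14su - 9s + 8u**2 + 6u.
The cofactor groups again: 3s**2 - 14su - 9s + 8u**2 + 6u = s(3s - 2u) + (-4u - 3)(3s - 2u); both groups contain (3s - 2u), giving (s - 4u - 3)(3s - 2u).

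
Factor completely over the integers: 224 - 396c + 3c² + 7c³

Testing divisors of the constant over divisors of the leading coefficient, c = 7 is a root, so (c - 7) is a factor; dividing leaves 7c² + 52c - 32.
The remaining quadratic factors as (c + 8)(7c - 4).

(7c - 4)(c + 8)(c - 7)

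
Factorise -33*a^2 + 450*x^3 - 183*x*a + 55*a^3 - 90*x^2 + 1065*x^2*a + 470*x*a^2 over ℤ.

Group: 6*x*(75*x^2 + 40*x*a - 15*x + 5*a^2 - 3*a) + 11*a*(75*x^2 + 40*x*a - 15*x + 5*a^2 - 3*a); both groups contain (75*x^2 + 40*x*a - 15*x + 5*a^2 - 3*a), so (6*x + 11*a) is a factor with cofactor 75*x^2 + 40*x*a - 15*x + 5*a^2 - 3*a.
The cofactor groups again: 75*x^2 + 40*x*a - 15*x + 5*a^2 - 3*a = 15*x*(5*x + a) + (5*a - 3)*(5*x + a); both groups contain (5*x + a), giving (15*x + 5*a - 3)*(5*x + a).

(6*x + 11*a)*(15*x + 5*a - 3)*(5*x + a)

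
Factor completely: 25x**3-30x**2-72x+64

(5x+8)(5x-4)(x-2)

By the rational root theorem, x = 4/5 is a root, so (5x-4) is a factor; dividing leaves 5x**2-2x-16.
The remaining quadratic factors as (5x+8)(x-2).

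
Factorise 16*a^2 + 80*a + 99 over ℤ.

Need a pair with product 16·99 = 1584 and sum 80: that's 36 and 44.
Split the middle term: 16*a^2 + 36*a + 44*a + 99 = 4*a*(4*a + 9) + 11*(4*a + 9).

(4*a + 11)*(4*a + 9)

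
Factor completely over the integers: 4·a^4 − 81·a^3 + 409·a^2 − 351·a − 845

(4·a − 13)·(a + 1)·(a − 13)·(a − 5)

By the rational root theorem, a = 13 is a root, giving the factor (a − 13) and quotient 4·a^3 − 29·a^2 + 32·a + 65.
Then a = −1 is a root, so (a + 1) is a factor; dividing leaves 4·a^2 − 33·a + 65.
The remaining quadratic factors as (a − 5)(4·a − 13).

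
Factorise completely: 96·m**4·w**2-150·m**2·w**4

6·m**2·w**2·(4·m+5·w)·(4·m-5·w)

Pull out the common factor 6·m**2·w**2; 16·m**2-25·w**2 is a difference of squares.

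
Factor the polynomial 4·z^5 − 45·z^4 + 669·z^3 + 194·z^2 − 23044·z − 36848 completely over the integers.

Trying the rational-root candidates, z = −4 is a root, giving the factor (z + 4) and quotient 4·z^4 − 61·z^3 + 913·z^2 − 3458·z − 9212.
Next, z = 7 is a root, giving the factor (z − 7) and quotient 4·z^3 − 33·z^2 + 682·z + 1316.
Next, z = −7/4 is a root, so (4·z + 7) divides it; the quotient is z^2 − 10·z + 188.
The quadratic z^2 − 10·z + 188 has discriminant −652 < 0 and is irreducible over ℤ.

(4·z + 7)·(z + 4)·(z − 7)·(z^2 − 10·z + 188)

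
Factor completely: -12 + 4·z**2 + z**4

Substitute u = z**2 to get a quadratic in u, then factor.
z**2 - 2 is irreducible over ℤ (2 is not a perfect square).
z**2 + 6 is irreducible over ℤ (always positive, so no real roots).

(z**2 + 6)·(z**2 - 2)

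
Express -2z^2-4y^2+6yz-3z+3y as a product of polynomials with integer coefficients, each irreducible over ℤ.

-(4y-2z-3)(y-z)

Group: -4y(y-z) + (2z+3)(y-z); both groups contain (y-z).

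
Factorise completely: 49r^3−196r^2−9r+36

(7r+3)(7r−3)(r−4)

Trying the rational-root candidates, r = 4 is a root, so (r−4) is a factor; dividing leaves 49r^2−9.
The remaining quadratic factors as (7r+3)(7r−3).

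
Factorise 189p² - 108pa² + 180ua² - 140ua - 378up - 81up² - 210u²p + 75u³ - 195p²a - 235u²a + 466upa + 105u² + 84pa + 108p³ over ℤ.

Group: 3u(25u² + 5up - 45ua + 35u - 12p² + 27pa - 21p) + (-9p - 4a)(25u² + 5up - 45ua + 35u - 12p² + 27pa - 21p); both groups contain (25u² + 5up - 45ua + 35u - 12p² + 27pa - 21p), so (3u - 9p - 4a) is a factor with cofactor 25u² + 5up - 45ua + 35u - 12p² + 27pa - 21p.
The cofactor groups again: 25u² + 5up - 45ua + 35u - 12p² + 27pa - 21p = 5u(5u + 4p - 9a + 7) - 3p(5u + 4p - 9a + 7); both groups contain (5u + 4p - 9a + 7), giving (5u - 3p)(5u + 4p - 9a + 7).

(5u - 3p)(3u - 9p - 4a)(5u + 4p - 9a + 7)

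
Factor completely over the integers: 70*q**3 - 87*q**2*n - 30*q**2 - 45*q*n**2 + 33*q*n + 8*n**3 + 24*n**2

Group: 2*q*(35*q**2 - 61*q*n - 15*q + 8*n**2 + 24*n) + n*(35*q**2 - 61*q*n - 15*q + 8*n**2 + 24*n); both groups contain (35*q**2 - 61*q*n - 15*q + 8*n**2 + 24*n), so (2*q + n) is a factor with cofactor 35*q**2 - 61*q*n - 15*q + 8*n**2 + 24*n.
The cofactor groups again: 35*q**2 - 61*q*n - 15*q + 8*n**2 + 24*n = 7*q*(5*q - 8*n) + (-n - 3)*(5*q - 8*n); both groups contain (5*q - 8*n), giving (7*q - n - 3)*(5*q - 8*n).

(5*q - 8*n)*(7*q - n - 3)*(2*q + n)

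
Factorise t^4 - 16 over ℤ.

Write as (t^2)² − (4)², then factor t^2 - 4 once more.

(t + 2)(t - 2)(t^2 + 4)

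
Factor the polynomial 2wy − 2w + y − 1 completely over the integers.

Group as (2wy − 2w) + (y − 1) = 2w(y − 1) + (y − 1).
Both groups share the factor (y − 1).

(2w + 1)(y − 1)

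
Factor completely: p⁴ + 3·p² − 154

(p² + 14)·(p² − 11)

Substitute u = p² to get a quadratic in u, then factor.
p² − 11 is irreducible over ℤ (11 is not a perfect square).
p² + 14 is irreducible over ℤ (always positive, so no real roots).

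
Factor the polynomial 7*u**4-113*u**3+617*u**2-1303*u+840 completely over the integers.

By the rational root theorem, u = 5 is a root, so (u-5) is a factor; dividing leaves 7*u**3-78*u**2+227*u-168.
Next, u = 8/7 is a root, so (7*u-8) is a factor; dividing leaves u**2-10*u+21.
The remaining quadratic factors as (u-7)(u-3).

(7*u-8)*(u-3)*(u-5)*(u-7)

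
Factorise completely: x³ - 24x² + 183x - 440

By the rational root theorem, x = 8 is a root, so (x - 8) divides it; the quotient is x² - 16x + 55.
The remaining quadratic factors as (x - 5)(x - 11).

(x - 11)(x - 5)(x - 8)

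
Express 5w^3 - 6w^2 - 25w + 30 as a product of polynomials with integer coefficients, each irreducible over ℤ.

Group as (5w^3 - 25w) + (-6w^2 + 30) = 5w(w^2 - 5) - 6(w^2 - 5).
Both groups share the factor (w^2 - 5).

(5w - 6)(w^2 - 5)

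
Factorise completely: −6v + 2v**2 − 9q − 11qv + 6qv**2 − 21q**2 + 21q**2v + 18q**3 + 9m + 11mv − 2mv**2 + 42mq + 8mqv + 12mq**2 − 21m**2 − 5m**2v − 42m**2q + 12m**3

Group: 4m(3m**2 − 12mq − 2mv − 3m + 9q**2 + 6qv + 3q + 2v) + (2q + v − 3)(3m**2 − 12mq − 2mv − 3m + 9q**2 + 6qv + 3q + 2v); both groups contain (3m**2 − 12mq − 2mv − 3m + 9q**2 + 6qv + 3q + 2v), so (4m + 2q + v − 3) is a factor with cofactor 3m**2 − 12mq − 2mv − 3m + 9q**2 + 6qv + 3q + 2v.
The cofactor groups again: 3m**2 − 12mq − 2mv − 3m + 9q**2 + 6qv + 3q + 2v = m(3m − 3q − 2v) + (−3q − 1)(3m − 3q − 2v); both groups contain (3m − 3q − 2v), giving (m − 3q − 1)(3m − 3q − 2v).

(3m − 3q − 2v)(4m + 2q + v − 3)(m − 3q − 1)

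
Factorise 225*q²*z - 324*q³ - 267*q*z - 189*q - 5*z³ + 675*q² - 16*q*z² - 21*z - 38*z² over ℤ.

-(4*q - z - 7)*(9*q + z)*(9*q - 5*z - 3)

Group: 9*q*(-36*q² + 5*q*z + 63*q + z² + 7*z) + (-5*z - 3)*(-36*q² + 5*q*z + 63*q + z² + 7*z); both groups contain (-36*q² + 5*q*z + 63*q + z² + 7*z), so (9*q - 5*z - 3) is a factor with cofactor -36*q² + 5*q*z + 63*q + z² + 7*z.
The cofactor groups again: -36*q² + 5*q*z + 63*q + z² + 7*z = -4*q*(9*q + z) + (z + 7)*(9*q + z); both groups contain (9*q + z), giving -(4*q - z - 7)*(9*q + z).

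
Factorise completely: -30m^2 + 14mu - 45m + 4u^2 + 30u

-(10m + 2u + 15)(3m - 2u)

Group: -3m(10m + 2u + 15) + 2u(10m + 2u + 15); both groups contain (10m + 2u + 15).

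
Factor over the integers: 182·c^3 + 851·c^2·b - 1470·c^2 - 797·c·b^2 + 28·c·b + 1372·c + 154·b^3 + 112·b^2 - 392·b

Group: 13·c·(14·c^2 + 73·c·b - 98·c - 22·b^2 + 28·b) + (-7·b - 14)·(14·c^2 + 73·c·b - 98·c - 22·b^2 + 28·b); both groups contain (14·c^2 + 73·c·b - 98·c - 22·b^2 + 28·b), so (13·c - 7·b - 14) is a factor with cofactor 14·c^2 + 73·c·b - 98·c - 22·b^2 + 28·b.
The cofactor groups again: 14·c^2 + 73·c·b - 98·c - 22·b^2 + 28·b = 7·c·(2·c + 11·b - 14) - 2·b·(2·c + 11·b - 14); both groups contain (2·c + 11·b - 14), giving (7·c - 2·b)·(2·c + 11·b - 14).

(7·c - 2·b)·(13·c - 7·b - 14)·(2·c + 11·b - 14)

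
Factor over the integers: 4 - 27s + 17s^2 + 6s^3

Among the possible rational roots, s = 1 is a root, so (s - 1) divides it; the quotient is 6s^2 + 23s - 4.
The remaining quadratic factors as (6s - 1)(s + 4).

(6s - 1)(s + 4)(s - 1)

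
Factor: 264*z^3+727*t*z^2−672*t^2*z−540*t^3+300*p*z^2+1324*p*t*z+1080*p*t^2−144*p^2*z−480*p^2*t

Group: 4*p*(−120*p*t−36*p*z+90*t^2−53*t*z−24*z^2) + (−6*t−11*z)*(−120*p*t−36*p*z+90*t^2−53*t*z−24*z^2); both groups contain (−120*p*t−36*p*z+90*t^2−53*t*z−24*z^2), so (4*p−6*t−11*z) is a factor with cofactor −120*p*t−36*p*z+90*t^2−53*t*z−24*z^2.
The cofactor groups again: −120*p*t−36*p*z+90*t^2−53*t*z−24*z^2 = −10*t*(12*p−9*t+8*z) − 3*z*(12*p−9*t+8*z); both groups contain (12*p−9*t+8*z), giving −(10*t+3*z)*(12*p−9*t+8*z).

−(10*t+3*z)*(12*p−9*t+8*z)*(4*p−6*t−11*z)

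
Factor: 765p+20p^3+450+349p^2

(4p+5)(5p+6)(p+15)

Testing divisors of the constant over divisors of the leading coefficient, p = -6/5 is a root, giving the factor (5p+6) and quotient 4p^2+65p+75.
The remaining quadratic factors as (p+15)(4p+5).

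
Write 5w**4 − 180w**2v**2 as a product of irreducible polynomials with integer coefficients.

5w**2(w − 6v)(w + 6v)

Pull out the common factor 5w**2; w**2 − 36v**2 is a difference of squares.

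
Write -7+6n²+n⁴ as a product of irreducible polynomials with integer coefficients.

(n+1)(n-1)(n²+7)

Substitute u = n² to get a quadratic in u, then factor.
n²+7 is irreducible over ℤ (always positive, so no real roots).
n²-1 is a difference of squares.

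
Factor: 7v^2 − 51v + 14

Need a pair with product 7·14 = 98 and sum −51: that's −2 and −49.
Split the middle term: 7v^2 − 2v − 49v + 14 = v(7v − 2) − 7(7v − 2).

(7v − 2)(v − 7)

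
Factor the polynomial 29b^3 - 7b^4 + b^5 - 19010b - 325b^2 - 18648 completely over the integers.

Trying the rational-root candidates, b = -9 is a root, so (b + 9) is a factor; dividing leaves b^4 - 16b^3 + 173b^2 - 1882b - 2072.
Next, b = -1 is a root, giving the factor (b + 1) and quotient b^3 - 17b^2 + 190b - 2072.
Next, b = 14 is a root, giving the factor (b - 14) and quotient b^2 - 3b + 148.
The quadratic b^2 - 3b + 148 has discriminant -583 < 0 and is irreducible over ℤ.

(b + 1)(b + 9)(b - 14)(b^2 - 3b + 148)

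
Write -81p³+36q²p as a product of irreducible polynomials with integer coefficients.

Every term has a factor of 9p. Then 4q²-9p² = (2q)² − (3p)².

9p(2q-3p)(2q+3p)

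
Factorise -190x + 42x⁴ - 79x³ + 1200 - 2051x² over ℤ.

(6x + 5)(7x - 5)(x + 6)(x - 8)

Trying the rational-root candidates, x = 8 is a root, so (x - 8) is a factor; dividing leaves 42x³ + 257x² + 5x - 150.
Next, x = -5/6 is a root, so (6x + 5) divides it; the quotient is 7x² + 37x - 30.
The remaining quadratic factors as (x + 6)(7x - 5).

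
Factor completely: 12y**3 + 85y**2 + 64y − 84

Among the possible rational roots, y = −6 is a root, so (y + 6) divides it; the quotient is 12y**2 + 13y − 14.
The remaining quadratic factors as (3y − 2)(4y + 7).

(3y − 2)(4y + 7)(y + 6)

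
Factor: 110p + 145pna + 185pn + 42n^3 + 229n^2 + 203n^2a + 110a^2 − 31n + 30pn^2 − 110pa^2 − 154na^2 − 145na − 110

(3n − 2a + 2)(2n + 11a + 11)(5p + 7n − 5)

Group: 5p(6n^2 + 29na + 37n − 22a^2 + 22) + (7n − 5)(6n^2 + 29na + 37n − 22a^2 + 22); both groups contain (6n^2 + 29na + 37n − 22a^2 + 22), so (5p + 7n − 5) is a factor with cofactor 6n^2 + 29na + 37n − 22a^2 + 22.
The cofactor groups again: 6n^2 + 29na + 37n − 22a^2 + 22 = 2n(3n − 2a + 2) + (11a + 11)(3n − 2a + 2); both groups contain (3n − 2a + 2), giving (2n + 11a + 11)(3n − 2a + 2).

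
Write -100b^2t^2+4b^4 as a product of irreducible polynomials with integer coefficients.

4b^2(b+5t)(b-5t)

Factor out 4b^2, leaving b^2-25t^2, which is a difference of two squares.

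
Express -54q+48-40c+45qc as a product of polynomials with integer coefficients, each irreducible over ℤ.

(5c-6)(9q-8)

Group as (45qc-54q) + (-40c+48) = 9q(5c-6) - 8(5c-6).
Both groups share the factor (5c-6).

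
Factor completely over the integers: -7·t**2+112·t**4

Factor out 7·t**2, leaving 16·t**2-1, which is a difference of two squares.

7·t**2·(4·t+1)·(4·t-1)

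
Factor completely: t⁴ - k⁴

Write as (t²)² − (k²)², then factor t² - k² once more.

(t - k)(t + k)(t² + k²)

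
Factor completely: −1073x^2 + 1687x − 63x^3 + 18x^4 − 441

(3x − 1)(6x − 7)(x + 7)(x − 9)

Among the possible rational roots, x = 1/3 is a root, so (3x − 1) is a factor; dividing leaves 6x^3 − 19x^2 − 364x + 441.
Continuing, x = −7 is a root, so (x + 7) is a factor; dividing leaves 6x^2 − 61x + 63.
The remaining quadratic factors as (x − 9)(6x − 7).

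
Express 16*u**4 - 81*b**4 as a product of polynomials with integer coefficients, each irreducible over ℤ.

(2*u - 3*b)*(2*u + 3*b)*(4*u**2 + 9*b**2)

Write as (4*u**2)² − (9*b**2)², then factor 4*u**2 - 9*b**2 once more.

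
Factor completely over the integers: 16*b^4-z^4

(2*b+z)*(2*b-z)*(4*b^2+z^2)

Difference of squares twice: with A = 2*b and B = z, A⁴ − B⁴ = (A² − B²)(A² + B²), and A² − B² factors again.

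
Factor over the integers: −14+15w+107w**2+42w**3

Trying the rational-root candidates, w = −1/2 is a root, giving the factor (2w+1) and quotient 21w**2+43w−14.
The remaining quadratic factors as (3w+7)(7w−2).

(2w+1)(3w+7)(7w−2)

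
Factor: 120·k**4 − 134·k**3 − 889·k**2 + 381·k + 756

Among the possible rational roots, k = 7/6 is a root, so (6·k − 7) divides it; the quotient is 20·k**3 + k**2 − 147·k − 108.
Then k = −9/4 is a root, so (4·k + 9) divides it; the quotient is 5·k**2 − 11·k − 12.
The remaining quadratic factors as (k − 3)(5·k + 4).

(4·k + 9)·(5·k + 4)·(6·k − 7)·(k − 3)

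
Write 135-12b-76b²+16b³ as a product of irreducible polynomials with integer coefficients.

Trying the rational-root candidates, b = -5/4 is a root, so (4b+5) divides it; the quotient is 4b²-24b+27.
The remaining quadratic factors as (2b-9)(2b-3).

(2b-3)(2b-9)(4b+5)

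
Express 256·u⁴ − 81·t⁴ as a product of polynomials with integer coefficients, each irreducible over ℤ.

(4·u − 3·t)·(4·u + 3·t)·(16·u² + 9·t²)

Difference of squares twice: with A = 4·u and B = 3·t, A⁴ − B⁴ = (A² − B²)(A² + B²), and A² − B² factors again.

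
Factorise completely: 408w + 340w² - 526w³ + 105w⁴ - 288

(3w - 2)(5w - 6)(7w + 6)(w - 4)

Testing divisors of the constant over divisors of the leading coefficient, w = 4 is a root, so (w - 4) is a factor; dividing leaves 105w³ - 106w² - 84w + 72.
Next, w = 2/3 is a root, giving the factor (3w - 2) and quotient 35w² - 12w - 36.
The remaining quadratic factors as (7w + 6)(5w - 6).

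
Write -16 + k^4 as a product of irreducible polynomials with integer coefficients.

(k + 2)(k - 2)(k^2 + 4)

Difference of squares twice: with A = k and B = 2, A⁴ − B⁴ = (A² − B²)(A² + B²), and A² − B² factors again.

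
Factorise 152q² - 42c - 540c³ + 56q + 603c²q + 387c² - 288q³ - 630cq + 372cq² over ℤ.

-(12c + 9q - 7)(15c - 8q - 2)(3c - 4q)

Group: 12c(-45c² + 84cq + 6c - 32q² - 8q) + (9q - 7)(-45c² + 84cq + 6c - 32q² - 8q); both groups contain (-45c² + 84cq + 6c - 32q² - 8q), so (12c + 9q - 7) is a factor with cofactor -45c² + 84cq + 6c - 32q² - 8q.
The cofactor groups again: -45c² + 84cq + 6c - 32q² - 8q = -3c(15c - 8q - 2) + 4q(15c - 8q - 2); both groups contain (15c - 8q - 2), giving -(3c - 4q)(15c - 8q - 2).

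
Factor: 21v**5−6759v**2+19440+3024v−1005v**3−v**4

Testing divisors of the constant over divisors of the leading coefficient, v = −5/3 is a root, giving the factor (3v+5) and quotient 7v**4−12v**3−315v**2−1728v+3888.
Then v = 12/7 is a root, so (7v−12) is a factor; dividing leaves v**3−45v−324.
Continuing, v = 9 is a root, so (v−9) is a factor; dividing leaves v**2+9v+36.
The quadratic v**2+9v+36 has discriminant −63 < 0 and is irreducible over ℤ.

(3v+5)(7v−12)(v−9)(v**2+9v+36)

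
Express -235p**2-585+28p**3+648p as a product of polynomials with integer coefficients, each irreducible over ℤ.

Among the possible rational roots, p = 15/7 is a root, so (7p-15) is a factor; dividing leaves 4p**2-25p+39.
The remaining quadratic factors as (4p-13)(p-3).

(4p-13)(7p-15)(p-3)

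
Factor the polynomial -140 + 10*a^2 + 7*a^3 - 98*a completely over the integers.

Group as (7*a^3 - 98*a) + (10*a^2 - 140) = 7*a*(a^2 - 14) + 10*(a^2 - 14).
Both groups share the factor (a^2 - 14).

(7*a + 10)*(a^2 - 14)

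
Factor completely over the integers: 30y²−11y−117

Need a pair with product 30·(−117) = −3510 and sum −11: that's 54 and −65.
Split the middle term: 30y²+54y − 65y−117 = 6y(5y+9) − 13(5y+9).

(5y+9)(6y−13)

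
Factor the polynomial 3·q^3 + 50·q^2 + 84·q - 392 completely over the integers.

(3·q + 14)·(q + 14)·(q - 2)

By the rational root theorem, q = -14 is a root, so (q + 14) divides it; the quotient is 3·q^2 + 8·q - 28.
The remaining quadratic factors as (q - 2)(3·q + 14).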